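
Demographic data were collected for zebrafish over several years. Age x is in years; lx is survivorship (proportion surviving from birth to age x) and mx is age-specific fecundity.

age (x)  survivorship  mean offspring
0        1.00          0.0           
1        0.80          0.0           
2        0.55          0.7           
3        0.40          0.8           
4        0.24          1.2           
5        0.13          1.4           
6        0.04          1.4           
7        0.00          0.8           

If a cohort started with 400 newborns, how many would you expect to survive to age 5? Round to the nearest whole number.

Expected survivors = N0 · l_5 = 400 × 0.13 = 52 → 52

52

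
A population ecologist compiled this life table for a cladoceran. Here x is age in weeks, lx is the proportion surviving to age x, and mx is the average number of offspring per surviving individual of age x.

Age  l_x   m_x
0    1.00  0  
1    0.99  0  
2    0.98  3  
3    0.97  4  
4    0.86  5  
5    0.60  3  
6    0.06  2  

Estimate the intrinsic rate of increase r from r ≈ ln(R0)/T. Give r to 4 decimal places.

R0 = Σ lx·mx = 0 + 0 + 2.94 + 3.88 + 4.3 + 1.8 + 0.12 = 13.04
Σ x·lx·mx = 44.44; T = 44.44/13.04 = 3.40798…
r ≈ ln(R0)/T = ln(13.04)/3.40798… = 0.753533… → 0.7535

0.7535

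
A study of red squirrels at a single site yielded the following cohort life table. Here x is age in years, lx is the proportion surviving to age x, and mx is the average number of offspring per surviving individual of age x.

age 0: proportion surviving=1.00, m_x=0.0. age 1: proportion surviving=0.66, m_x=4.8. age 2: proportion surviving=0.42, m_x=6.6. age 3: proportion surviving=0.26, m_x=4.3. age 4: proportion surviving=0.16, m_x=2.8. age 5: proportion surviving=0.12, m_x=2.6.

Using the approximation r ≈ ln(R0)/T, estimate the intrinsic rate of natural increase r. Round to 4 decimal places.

R0 = Σ lx·mx = 0 + 3.168 + 2.772 + 1.118 + 0.448 + 0.312 = 7.818
Σ x·lx·mx = 15.418; T = 15.418/7.818 = 1.97212…
r ≈ ln(R0)/T = ln(7.818)/1.97212… = 1.042753… → 1.0428

1.0428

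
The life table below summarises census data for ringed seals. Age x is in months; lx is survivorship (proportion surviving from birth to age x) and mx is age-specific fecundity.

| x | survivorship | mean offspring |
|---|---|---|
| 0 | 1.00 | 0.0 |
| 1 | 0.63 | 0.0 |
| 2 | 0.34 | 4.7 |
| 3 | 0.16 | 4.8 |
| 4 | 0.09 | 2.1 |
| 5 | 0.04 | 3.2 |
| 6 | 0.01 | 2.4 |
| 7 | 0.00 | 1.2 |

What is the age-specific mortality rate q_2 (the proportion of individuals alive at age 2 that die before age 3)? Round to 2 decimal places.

0.53

q_2 = (l_2 − l_3) / l_2 = (0.34 − 0.16) / 0.34
     = 0.18 / 0.34 = 0.529412… → 0.53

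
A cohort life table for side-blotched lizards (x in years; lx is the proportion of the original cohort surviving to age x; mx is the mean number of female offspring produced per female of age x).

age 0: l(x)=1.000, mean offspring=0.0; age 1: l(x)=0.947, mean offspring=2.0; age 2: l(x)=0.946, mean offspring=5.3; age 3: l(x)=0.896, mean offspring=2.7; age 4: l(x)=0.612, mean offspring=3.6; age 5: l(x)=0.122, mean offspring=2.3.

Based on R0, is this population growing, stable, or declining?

R0 = Σ lx·mx = 0 + 1.894 + 5.0138 + 2.4192 + 2.2032 + 0.2806 = 11.8108
R0 > 1, so the population is growing.

growing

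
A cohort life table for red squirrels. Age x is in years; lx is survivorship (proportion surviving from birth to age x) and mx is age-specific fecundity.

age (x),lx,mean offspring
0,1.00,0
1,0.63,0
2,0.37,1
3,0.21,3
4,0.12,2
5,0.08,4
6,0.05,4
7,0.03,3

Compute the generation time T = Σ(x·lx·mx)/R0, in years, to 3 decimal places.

3.795

lx·mx: 0, 0, 0.37, 0.63, 0.24, 0.32, 0.2, 0.09 → R0 = 1.85
x·lx·mx: 0, 0, 0.74, 1.89, 0.96, 1.6, 1.2, 0.63 → Σ = 7.02
T = 7.02 / 1.85 = 3.794595… → 3.795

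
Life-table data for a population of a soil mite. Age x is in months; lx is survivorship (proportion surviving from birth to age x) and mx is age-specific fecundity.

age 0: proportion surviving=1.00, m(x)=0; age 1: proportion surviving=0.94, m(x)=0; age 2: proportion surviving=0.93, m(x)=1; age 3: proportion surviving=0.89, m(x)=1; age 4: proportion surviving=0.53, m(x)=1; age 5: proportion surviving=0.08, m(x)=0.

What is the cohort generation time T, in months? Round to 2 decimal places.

lx·mx: 0, 0, 0.93, 0.89, 0.53, 0 → R0 = 2.35
x·lx·mx: 0, 0, 1.86, 2.67, 2.12, 0 → Σ = 6.65
T = 6.65 / 2.35 = 2.829787… → 2.83

2.83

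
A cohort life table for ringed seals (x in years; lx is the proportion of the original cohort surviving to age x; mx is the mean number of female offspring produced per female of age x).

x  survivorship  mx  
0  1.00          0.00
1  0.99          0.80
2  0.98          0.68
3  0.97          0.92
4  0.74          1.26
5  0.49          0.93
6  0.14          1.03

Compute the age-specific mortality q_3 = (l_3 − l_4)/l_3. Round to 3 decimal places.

0.237

q_3 = (l_3 − l_4) / l_3 = (0.97 − 0.74) / 0.97
     = 0.23 / 0.97 = 0.237113… → 0.237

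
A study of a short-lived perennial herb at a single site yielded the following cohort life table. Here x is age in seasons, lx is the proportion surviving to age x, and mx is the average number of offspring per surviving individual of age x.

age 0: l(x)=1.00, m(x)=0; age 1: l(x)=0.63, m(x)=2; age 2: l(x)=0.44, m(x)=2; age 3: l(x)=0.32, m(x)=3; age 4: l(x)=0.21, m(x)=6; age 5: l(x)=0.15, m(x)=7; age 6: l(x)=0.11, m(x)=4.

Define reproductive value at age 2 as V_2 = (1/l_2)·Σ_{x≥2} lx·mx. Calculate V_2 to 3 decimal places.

10.432

lx·mx for x ≥ 2: 0.88, 0.96, 1.26, 1.05, 0.44 → sum = 4.59
V_2 = 4.59 / l_2 = 4.59 / 0.44 = 10.431818… → 10.432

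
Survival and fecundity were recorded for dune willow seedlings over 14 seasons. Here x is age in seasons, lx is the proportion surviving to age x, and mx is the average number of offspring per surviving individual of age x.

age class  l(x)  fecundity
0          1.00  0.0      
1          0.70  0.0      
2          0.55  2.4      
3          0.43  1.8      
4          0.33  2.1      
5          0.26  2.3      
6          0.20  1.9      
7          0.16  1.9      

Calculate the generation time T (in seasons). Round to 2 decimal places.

3.72

lx·mx: 0, 0, 1.32, 0.774, 0.693, 0.598, 0.38, 0.304 → R0 = 4.069
x·lx·mx: 0, 0, 2.64, 2.322, 2.772, 2.99, 2.28, 2.128 → Σ = 15.132
T = 15.132 / 4.069 = 3.71885… → 3.72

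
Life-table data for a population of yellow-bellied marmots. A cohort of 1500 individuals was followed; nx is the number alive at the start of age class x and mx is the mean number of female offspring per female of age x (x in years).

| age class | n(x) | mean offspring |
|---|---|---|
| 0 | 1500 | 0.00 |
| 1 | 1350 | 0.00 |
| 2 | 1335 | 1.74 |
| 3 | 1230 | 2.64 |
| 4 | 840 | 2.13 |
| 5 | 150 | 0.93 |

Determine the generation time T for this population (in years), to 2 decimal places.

lx = nx/n0 = nx/1500: 1, 0.9, 0.89, 0.82, 0.56, 0.1
lx·mx: 0, 0, 1.5486, 2.1648, 1.1928, 0.093 → R0 = 4.9992
x·lx·mx: 0, 0, 3.0972, 6.4944, 4.7712, 0.465 → Σ = 14.8278
T = 14.8278 / 4.9992 = 2.966035… → 2.97

2.97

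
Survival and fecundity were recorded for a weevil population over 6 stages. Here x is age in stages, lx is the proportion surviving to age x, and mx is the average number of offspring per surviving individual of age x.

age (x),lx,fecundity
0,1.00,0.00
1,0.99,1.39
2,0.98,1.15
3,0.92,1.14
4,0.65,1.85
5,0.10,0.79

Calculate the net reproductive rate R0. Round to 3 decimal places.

4.833

lx·mx by age: 0, 1.3761, 1.127, 1.0488, 1.2025, 0.079
R0 = Σ lx·mx = 4.8334 → 4.833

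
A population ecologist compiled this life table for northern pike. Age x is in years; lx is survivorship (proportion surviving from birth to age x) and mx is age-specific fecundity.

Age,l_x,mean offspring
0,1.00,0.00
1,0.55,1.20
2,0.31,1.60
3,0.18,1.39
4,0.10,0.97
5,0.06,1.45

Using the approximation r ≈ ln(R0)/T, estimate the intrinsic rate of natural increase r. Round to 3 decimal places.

0.229

R0 = Σ lx·mx = 0 + 0.66 + 0.496 + 0.2502 + 0.097 + 0.087 = 1.5902
Σ x·lx·mx = 3.2256; T = 3.2256/1.5902 = 2.02842…
r ≈ ln(R0)/T = ln(1.5902)/2.02842… = 0.22868… → 0.229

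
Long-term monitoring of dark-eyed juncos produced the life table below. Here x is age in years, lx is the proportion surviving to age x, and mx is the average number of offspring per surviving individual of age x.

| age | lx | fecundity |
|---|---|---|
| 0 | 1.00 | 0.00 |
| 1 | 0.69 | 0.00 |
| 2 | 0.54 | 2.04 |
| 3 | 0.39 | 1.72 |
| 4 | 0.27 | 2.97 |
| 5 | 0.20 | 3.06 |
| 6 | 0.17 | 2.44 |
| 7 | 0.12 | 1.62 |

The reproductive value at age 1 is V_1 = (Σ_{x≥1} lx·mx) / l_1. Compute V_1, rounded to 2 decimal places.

5.50

lx·mx for x ≥ 1: 0, 1.1016, 0.6708, 0.8019, 0.612, 0.4148, 0.1944 → sum = 3.7955
V_1 = 3.7955 / l_1 = 3.7955 / 0.69 = 5.500725… → 5.50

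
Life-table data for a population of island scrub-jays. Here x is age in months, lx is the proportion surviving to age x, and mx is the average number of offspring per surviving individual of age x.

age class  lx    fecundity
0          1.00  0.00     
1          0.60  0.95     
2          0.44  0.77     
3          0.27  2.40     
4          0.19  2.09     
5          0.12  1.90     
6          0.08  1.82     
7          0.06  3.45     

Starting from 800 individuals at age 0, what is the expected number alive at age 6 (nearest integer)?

Expected survivors = N0 · l_6 = 800 × 0.08 = 64 → 64

64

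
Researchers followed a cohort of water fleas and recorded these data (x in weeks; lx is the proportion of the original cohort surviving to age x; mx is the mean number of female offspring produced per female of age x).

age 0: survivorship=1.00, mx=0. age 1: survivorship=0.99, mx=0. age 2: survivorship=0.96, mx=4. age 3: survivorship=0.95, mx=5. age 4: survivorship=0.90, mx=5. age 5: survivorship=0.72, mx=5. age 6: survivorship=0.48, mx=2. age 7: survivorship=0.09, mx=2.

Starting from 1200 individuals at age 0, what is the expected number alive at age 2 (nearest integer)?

1152

Expected survivors = N0 · l_2 = 1200 × 0.96 = 1152 → 1152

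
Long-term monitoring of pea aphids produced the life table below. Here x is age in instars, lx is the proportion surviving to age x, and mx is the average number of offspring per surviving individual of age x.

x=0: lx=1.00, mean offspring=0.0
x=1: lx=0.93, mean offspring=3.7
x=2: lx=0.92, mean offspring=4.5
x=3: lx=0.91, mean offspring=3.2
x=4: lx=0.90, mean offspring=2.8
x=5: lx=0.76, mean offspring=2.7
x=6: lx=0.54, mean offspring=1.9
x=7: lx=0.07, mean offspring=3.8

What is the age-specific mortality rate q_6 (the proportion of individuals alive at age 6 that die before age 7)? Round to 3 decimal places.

q_6 = (l_6 − l_7) / l_6 = (0.54 − 0.07) / 0.54
     = 0.47 / 0.54 = 0.87037… → 0.870

0.870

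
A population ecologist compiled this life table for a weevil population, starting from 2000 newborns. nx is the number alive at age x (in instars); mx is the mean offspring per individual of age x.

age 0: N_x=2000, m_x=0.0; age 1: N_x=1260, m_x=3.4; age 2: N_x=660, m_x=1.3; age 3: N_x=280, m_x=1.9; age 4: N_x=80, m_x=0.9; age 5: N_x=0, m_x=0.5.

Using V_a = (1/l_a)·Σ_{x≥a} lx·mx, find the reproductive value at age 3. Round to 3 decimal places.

lx = nx/n0 = nx/2000: 1, 0.63, 0.33, 0.14, 0.04, 0
lx·mx for x ≥ 3: 0.266, 0.036, 0 → sum = 0.302
V_3 = 0.302 / l_3 = 0.302 / 0.14 = 2.157143… → 2.157

2.157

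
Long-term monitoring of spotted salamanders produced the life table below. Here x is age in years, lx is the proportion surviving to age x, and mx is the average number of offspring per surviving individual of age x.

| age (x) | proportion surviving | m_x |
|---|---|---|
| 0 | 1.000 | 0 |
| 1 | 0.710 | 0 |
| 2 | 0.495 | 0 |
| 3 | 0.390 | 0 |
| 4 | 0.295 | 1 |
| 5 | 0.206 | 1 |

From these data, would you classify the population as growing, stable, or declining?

R0 = Σ lx·mx = 0 + 0 + 0 + 0 + 0.295 + 0.206 = 0.501
R0 < 1, so the population is declining.

declining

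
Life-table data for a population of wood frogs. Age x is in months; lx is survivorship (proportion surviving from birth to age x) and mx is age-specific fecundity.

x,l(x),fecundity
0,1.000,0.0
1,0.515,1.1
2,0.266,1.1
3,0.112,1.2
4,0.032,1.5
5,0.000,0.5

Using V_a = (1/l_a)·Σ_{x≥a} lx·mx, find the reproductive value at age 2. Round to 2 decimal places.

1.79

lx·mx for x ≥ 2: 0.2926, 0.1344, 0.048, 0 → sum = 0.475
V_2 = 0.475 / l_2 = 0.475 / 0.266 = 1.785714… → 1.79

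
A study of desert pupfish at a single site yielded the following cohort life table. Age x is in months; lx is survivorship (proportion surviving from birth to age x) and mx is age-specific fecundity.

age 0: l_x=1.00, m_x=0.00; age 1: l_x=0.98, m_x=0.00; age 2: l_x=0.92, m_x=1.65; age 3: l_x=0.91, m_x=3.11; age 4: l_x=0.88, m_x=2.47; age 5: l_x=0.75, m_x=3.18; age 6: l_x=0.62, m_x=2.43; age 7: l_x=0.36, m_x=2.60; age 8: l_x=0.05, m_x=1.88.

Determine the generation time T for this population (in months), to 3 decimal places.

4.237

lx·mx: 0, 0, 1.518, 2.8301, 2.1736, 2.385, 1.5066, 0.936, 0.094 → R0 = 11.4433
x·lx·mx: 0, 0, 3.036, 8.4903, 8.6944, 11.925, 9.0396, 6.552, 0.752 → Σ = 48.4893
T = 48.4893 / 11.4433 = 4.237353… → 4.237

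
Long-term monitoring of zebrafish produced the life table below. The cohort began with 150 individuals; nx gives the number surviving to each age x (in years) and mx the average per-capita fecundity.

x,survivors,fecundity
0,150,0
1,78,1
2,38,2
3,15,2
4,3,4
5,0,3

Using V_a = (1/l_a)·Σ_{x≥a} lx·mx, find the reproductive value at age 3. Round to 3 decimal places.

2.800

lx = nx/n0 = nx/150: 1, 0.52, 0.25333…, 0.1, 0.02, 0
lx·mx for x ≥ 3: 0.2, 0.08, 0 → sum = 0.28
V_3 = 0.28 / l_3 = 0.28 / 0.1 = 2.8 → 2.800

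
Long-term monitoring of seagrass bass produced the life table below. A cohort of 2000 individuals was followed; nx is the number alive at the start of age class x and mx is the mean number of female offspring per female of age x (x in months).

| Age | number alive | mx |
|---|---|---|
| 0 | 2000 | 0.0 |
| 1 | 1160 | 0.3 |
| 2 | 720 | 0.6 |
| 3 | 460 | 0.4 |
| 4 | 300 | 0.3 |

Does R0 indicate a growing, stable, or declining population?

lx = nx/n0 = nx/2000: 1, 0.58, 0.36, 0.23, 0.15
R0 = Σ lx·mx = 0 + 0.174 + 0.216 + 0.092 + 0.045 = 0.527
R0 < 1, so the population is declining.

declining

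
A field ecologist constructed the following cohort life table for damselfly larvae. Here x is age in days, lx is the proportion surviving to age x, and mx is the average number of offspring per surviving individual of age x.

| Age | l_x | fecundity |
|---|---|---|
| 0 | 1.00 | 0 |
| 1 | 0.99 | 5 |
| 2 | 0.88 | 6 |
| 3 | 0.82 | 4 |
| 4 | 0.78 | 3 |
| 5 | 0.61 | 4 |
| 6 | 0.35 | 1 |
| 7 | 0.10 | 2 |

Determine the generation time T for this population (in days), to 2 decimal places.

2.68

lx·mx: 0, 4.95, 5.28, 3.28, 2.34, 2.44, 0.35, 0.2 → R0 = 18.84
x·lx·mx: 0, 4.95, 10.56, 9.84, 9.36, 12.2, 2.1, 1.4 → Σ = 50.41
T = 50.41 / 18.84 = 2.67569… → 2.68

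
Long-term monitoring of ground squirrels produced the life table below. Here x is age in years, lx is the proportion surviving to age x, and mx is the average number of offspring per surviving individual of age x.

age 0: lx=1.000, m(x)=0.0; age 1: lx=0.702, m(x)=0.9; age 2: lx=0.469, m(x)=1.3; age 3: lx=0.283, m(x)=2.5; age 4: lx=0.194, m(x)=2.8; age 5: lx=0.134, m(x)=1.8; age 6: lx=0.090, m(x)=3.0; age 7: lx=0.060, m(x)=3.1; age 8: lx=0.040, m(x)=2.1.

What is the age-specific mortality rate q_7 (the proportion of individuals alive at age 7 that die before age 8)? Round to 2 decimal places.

q_7 = (l_7 − l_8) / l_7 = (0.06 − 0.04) / 0.06
     = 0.02 / 0.06 = 0.333333… → 0.33

0.33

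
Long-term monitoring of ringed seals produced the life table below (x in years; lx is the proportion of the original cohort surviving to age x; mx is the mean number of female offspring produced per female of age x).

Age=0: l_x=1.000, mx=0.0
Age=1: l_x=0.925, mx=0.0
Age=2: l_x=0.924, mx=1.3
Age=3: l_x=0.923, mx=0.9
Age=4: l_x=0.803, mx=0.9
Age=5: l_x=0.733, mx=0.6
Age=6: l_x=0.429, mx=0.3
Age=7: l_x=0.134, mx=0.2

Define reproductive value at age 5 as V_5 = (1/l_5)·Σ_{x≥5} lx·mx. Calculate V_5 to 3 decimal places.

0.812

lx·mx for x ≥ 5: 0.4398, 0.1287, 0.0268 → sum = 0.5953
V_5 = 0.5953 / l_5 = 0.5953 / 0.733 = 0.812142… → 0.812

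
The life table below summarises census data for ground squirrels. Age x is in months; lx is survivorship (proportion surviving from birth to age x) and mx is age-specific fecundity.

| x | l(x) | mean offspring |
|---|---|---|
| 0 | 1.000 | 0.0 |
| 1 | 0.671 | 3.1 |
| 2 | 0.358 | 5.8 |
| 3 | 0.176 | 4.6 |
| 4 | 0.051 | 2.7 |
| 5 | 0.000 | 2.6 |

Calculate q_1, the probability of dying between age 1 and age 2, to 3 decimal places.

0.466

q_1 = (l_1 − l_2) / l_1 = (0.671 − 0.358) / 0.671
     = 0.313 / 0.671 = 0.466468… → 0.466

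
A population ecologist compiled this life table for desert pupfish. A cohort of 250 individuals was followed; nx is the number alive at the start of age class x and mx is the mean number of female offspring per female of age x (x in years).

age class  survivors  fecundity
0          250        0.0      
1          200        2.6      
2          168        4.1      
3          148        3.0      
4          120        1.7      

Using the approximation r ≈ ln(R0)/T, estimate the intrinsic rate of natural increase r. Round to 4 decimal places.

lx = nx/n0 = nx/250: 1, 0.8, 0.672, 0.592, 0.48
R0 = Σ lx·mx = 0 + 2.08 + 2.7552 + 1.776 + 0.816 = 7.4272
Σ x·lx·mx = 16.1824; T = 16.1824/7.4272 = 2.1788…
r ≈ ln(R0)/T = ln(7.4272)/2.1788… = 0.920299… → 0.9203

0.9203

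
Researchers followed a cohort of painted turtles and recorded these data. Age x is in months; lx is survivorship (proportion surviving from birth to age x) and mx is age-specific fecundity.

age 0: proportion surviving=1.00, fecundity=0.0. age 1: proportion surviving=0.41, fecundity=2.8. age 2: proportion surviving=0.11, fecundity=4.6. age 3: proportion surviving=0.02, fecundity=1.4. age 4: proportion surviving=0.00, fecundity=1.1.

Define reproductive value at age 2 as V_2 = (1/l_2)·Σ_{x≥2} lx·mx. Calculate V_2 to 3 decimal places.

4.855

lx·mx for x ≥ 2: 0.506, 0.028, 0 → sum = 0.534
V_2 = 0.534 / l_2 = 0.534 / 0.11 = 4.854545… → 4.855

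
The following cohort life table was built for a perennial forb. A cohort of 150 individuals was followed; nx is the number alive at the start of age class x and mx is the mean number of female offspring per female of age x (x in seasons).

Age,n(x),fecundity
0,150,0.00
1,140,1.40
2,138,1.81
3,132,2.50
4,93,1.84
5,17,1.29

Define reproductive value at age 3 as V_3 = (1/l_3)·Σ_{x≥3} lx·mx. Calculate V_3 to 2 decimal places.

lx = nx/n0 = nx/150: 1, 0.93333…, 0.92, 0.88, 0.62, 0.11333…
lx·mx for x ≥ 3: 2.2, 1.1408, 0.1462… → sum = 3.487…
V_3 = 3.487… / l_3 = 3.487… / 0.88 = 3.9625… → 3.96

3.96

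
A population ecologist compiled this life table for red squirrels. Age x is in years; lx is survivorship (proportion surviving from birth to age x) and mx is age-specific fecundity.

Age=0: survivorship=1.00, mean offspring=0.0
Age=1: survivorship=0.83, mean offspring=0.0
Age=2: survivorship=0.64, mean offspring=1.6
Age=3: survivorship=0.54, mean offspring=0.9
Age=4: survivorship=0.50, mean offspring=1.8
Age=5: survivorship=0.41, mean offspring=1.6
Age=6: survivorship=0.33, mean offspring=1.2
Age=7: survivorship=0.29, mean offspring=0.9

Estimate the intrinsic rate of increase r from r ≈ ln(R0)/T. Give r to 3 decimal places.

R0 = Σ lx·mx = 0 + 0 + 1.024 + 0.486 + 0.9 + 0.656 + 0.396 + 0.261 = 3.723
Σ x·lx·mx = 14.589; T = 14.589/3.723 = 3.91861…
r ≈ ln(R0)/T = ln(3.723)/3.91861… = 0.33546… → 0.335

0.335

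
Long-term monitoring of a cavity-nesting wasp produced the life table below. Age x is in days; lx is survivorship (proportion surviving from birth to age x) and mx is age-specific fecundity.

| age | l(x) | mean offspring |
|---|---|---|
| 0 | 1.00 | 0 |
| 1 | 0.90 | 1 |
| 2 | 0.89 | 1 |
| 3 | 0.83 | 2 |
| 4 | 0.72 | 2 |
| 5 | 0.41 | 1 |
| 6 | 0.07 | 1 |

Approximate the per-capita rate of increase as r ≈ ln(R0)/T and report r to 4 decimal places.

R0 = Σ lx·mx = 0 + 0.9 + 0.89 + 1.66 + 1.44 + 0.41 + 0.07 = 5.37
Σ x·lx·mx = 15.89; T = 15.89/5.37 = 2.95903…
r ≈ ln(R0)/T = ln(5.37)/2.95903… = 0.568033… → 0.5680

0.5680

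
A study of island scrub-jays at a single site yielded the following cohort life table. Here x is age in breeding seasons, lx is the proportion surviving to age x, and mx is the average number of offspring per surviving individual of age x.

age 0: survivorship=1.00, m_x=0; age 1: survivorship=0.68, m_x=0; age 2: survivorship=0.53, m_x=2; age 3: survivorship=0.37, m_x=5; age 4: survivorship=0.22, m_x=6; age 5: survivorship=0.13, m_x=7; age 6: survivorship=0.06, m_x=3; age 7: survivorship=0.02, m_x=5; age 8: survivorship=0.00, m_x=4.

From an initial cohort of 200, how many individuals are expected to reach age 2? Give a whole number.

106

Expected survivors = N0 · l_2 = 200 × 0.53 = 106 → 106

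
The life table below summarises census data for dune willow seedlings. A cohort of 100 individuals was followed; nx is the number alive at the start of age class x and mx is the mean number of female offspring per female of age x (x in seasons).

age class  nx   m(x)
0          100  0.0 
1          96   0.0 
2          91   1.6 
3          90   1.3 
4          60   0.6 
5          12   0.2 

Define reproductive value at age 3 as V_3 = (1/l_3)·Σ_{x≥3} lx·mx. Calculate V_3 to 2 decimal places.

1.73

lx = nx/n0 = nx/100: 1, 0.96, 0.91, 0.9, 0.6, 0.12
lx·mx for x ≥ 3: 1.17, 0.36, 0.024 → sum = 1.554
V_3 = 1.554 / l_3 = 1.554 / 0.9 = 1.726667… → 1.73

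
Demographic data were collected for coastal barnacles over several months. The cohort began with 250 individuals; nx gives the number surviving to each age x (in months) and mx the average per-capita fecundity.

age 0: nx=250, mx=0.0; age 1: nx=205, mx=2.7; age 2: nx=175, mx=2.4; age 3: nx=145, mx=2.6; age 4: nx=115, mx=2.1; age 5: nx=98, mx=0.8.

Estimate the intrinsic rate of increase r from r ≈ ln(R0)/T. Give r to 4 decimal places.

0.8172

lx = nx/n0 = nx/250: 1, 0.82, 0.7, 0.58, 0.46, 0.392
R0 = Σ lx·mx = 0 + 2.214 + 1.68 + 1.508 + 0.966 + 0.3136 = 6.6816
Σ x·lx·mx = 15.53; T = 15.53/6.6816 = 2.32429…
r ≈ ln(R0)/T = ln(6.6816)/2.32429… = 0.817176… → 0.8172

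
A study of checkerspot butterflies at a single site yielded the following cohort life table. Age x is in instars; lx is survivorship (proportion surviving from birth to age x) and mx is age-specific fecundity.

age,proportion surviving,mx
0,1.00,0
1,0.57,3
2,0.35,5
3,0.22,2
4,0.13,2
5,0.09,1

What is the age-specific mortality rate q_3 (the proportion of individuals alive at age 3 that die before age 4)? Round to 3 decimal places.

q_3 = (l_3 − l_4) / l_3 = (0.22 − 0.13) / 0.22
     = 0.09 / 0.22 = 0.409091… → 0.409

0.409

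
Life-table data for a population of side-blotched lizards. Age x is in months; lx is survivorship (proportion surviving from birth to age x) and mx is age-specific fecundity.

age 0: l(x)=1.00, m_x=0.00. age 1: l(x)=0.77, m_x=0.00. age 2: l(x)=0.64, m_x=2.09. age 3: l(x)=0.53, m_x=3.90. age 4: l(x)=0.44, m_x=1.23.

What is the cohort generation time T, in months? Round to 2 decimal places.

lx·mx: 0, 0, 1.3376, 2.067, 0.5412 → R0 = 3.9458
x·lx·mx: 0, 0, 2.6752, 6.201, 2.1648 → Σ = 11.041
T = 11.041 / 3.9458 = 2.798165… → 2.80

2.80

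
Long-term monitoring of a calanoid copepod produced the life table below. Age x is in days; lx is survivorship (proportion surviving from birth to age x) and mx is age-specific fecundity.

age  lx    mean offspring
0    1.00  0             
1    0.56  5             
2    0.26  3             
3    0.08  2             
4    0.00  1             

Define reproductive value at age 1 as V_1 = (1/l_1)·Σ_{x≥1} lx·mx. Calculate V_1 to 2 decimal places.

lx·mx for x ≥ 1: 2.8, 0.78, 0.16, 0 → sum = 3.74
V_1 = 3.74 / l_1 = 3.74 / 0.56 = 6.678571… → 6.68

6.68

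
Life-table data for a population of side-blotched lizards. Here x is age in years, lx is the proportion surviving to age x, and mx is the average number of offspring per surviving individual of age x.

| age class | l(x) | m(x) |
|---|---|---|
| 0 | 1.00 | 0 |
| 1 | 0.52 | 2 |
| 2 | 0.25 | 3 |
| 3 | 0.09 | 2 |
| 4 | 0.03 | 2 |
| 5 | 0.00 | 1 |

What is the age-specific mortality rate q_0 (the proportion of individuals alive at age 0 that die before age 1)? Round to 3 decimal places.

0.480

q_0 = (l_0 − l_1) / l_0 = (1 − 0.52) / 1
     = 0.48 / 1 = 0.48 → 0.480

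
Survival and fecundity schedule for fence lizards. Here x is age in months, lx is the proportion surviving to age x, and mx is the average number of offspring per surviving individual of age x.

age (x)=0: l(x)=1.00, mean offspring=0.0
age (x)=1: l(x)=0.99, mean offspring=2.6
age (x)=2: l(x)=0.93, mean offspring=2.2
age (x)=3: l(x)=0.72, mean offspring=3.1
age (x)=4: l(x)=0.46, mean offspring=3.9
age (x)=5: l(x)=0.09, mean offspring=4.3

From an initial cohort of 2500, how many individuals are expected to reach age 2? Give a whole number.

2325

Expected survivors = N0 · l_2 = 2500 × 0.93 = 2325 → 2325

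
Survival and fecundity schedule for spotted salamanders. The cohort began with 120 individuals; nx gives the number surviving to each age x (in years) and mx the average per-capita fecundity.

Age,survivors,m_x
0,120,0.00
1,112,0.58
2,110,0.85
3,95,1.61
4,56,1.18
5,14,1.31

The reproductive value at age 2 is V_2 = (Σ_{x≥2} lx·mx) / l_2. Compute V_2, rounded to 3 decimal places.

3.008

lx = nx/n0 = nx/120: 1, 0.93333…, 0.91667…, 0.79167…, 0.46667…, 0.11667…
lx·mx for x ≥ 2: 0.779167…, 1.274583…, 0.550667…, 0.152833… → sum = 2.75725…
V_2 = 2.75725… / l_2 = 2.75725… / 0.916667… = 3.007909… → 3.008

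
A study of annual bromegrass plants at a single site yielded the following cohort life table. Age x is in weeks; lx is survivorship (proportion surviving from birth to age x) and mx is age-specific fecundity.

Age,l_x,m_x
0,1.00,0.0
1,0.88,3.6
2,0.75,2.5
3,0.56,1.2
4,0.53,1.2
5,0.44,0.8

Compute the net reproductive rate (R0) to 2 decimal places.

lx·mx by age: 0, 3.168, 1.875, 0.672, 0.636, 0.352
R0 = Σ lx·mx = 6.703 → 6.70

6.70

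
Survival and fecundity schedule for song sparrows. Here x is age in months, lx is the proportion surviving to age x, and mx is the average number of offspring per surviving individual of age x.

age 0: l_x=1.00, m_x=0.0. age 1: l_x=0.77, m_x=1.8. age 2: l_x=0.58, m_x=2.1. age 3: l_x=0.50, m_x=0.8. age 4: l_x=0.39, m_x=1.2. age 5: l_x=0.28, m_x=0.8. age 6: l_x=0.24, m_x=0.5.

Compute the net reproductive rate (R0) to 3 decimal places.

3.816

lx·mx by age: 0, 1.386, 1.218, 0.4, 0.468, 0.224, 0.12
R0 = Σ lx·mx = 3.816 → 3.816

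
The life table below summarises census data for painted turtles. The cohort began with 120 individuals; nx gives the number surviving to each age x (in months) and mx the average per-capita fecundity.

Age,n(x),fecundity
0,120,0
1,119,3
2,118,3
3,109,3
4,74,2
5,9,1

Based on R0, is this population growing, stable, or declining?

lx = nx/n0 = nx/120: 1, 0.99167…, 0.98333…, 0.90833…, 0.61667…, 0.075
R0 = Σ lx·mx = 0 + 2.975… + 2.95… + 2.725… + 1.233333… + 0.075 = 9.958333…
R0 > 1, so the population is growing.

growing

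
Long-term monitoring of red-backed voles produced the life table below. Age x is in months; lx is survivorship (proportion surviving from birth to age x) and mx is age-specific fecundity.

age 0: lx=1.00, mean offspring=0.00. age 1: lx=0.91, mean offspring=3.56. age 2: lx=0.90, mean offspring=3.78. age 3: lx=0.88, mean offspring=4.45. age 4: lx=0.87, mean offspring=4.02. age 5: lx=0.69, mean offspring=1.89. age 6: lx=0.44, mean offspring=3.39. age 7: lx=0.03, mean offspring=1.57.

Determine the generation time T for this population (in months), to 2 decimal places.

lx·mx: 0, 3.2396, 3.402, 3.916, 3.4974, 1.3041, 1.4916, 0.0471 → R0 = 16.8978
x·lx·mx: 0, 3.2396, 6.804, 11.748, 13.9896, 6.5205, 8.9496, 0.3297 → Σ = 51.581
T = 51.581 / 16.8978 = 3.052528… → 3.05

3.05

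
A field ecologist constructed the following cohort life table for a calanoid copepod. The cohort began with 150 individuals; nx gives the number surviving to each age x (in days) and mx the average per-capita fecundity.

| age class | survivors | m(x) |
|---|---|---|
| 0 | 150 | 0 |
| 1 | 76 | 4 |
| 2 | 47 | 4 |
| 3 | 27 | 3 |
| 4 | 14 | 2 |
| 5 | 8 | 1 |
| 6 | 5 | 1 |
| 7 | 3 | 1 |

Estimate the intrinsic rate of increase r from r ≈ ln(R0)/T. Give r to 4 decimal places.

0.7749

lx = nx/n0 = nx/150: 1, 0.50667…, 0.31333…, 0.18, 0.09333…, 0.05333…, 0.03333…, 0.02
R0 = Σ lx·mx = 0 + 2.02667… + 1.25333… + 0.54 + 0.18667… + 0.05333… + 0.03333… + 0.02 = 4.113333…
Σ x·lx·mx = 7.506667…; T = 7.506667…/4.113333… = 1.82496…
r ≈ ln(R0)/T = ln(4.113333…)/1.82496… = 0.77494… → 0.7749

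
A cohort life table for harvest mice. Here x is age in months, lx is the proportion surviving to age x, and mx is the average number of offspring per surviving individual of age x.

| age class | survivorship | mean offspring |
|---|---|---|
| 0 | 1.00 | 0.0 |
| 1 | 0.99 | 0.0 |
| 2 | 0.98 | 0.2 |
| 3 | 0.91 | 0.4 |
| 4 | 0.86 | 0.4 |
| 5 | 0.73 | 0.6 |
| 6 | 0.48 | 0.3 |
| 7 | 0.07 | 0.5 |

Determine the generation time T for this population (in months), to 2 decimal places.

lx·mx: 0, 0, 0.196, 0.364, 0.344, 0.438, 0.144, 0.035 → R0 = 1.521
x·lx·mx: 0, 0, 0.392, 1.092, 1.376, 2.19, 0.864, 0.245 → Σ = 6.159
T = 6.159 / 1.521 = 4.04931… → 4.05

4.05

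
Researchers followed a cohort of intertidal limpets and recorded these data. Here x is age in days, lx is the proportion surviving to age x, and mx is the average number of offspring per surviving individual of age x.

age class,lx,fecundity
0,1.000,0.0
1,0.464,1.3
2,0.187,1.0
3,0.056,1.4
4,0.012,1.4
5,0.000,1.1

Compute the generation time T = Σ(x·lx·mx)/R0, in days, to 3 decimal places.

1.445

lx·mx: 0, 0.6032, 0.187, 0.0784, 0.0168, 0 → R0 = 0.8854
x·lx·mx: 0, 0.6032, 0.374, 0.2352, 0.0672, 0 → Σ = 1.2796
T = 1.2796 / 0.8854 = 1.445222… → 1.445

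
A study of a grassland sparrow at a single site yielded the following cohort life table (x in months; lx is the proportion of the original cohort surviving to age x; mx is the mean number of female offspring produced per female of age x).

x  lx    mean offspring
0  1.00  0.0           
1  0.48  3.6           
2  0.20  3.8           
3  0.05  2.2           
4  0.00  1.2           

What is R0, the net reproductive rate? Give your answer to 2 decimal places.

2.60

lx·mx by age: 0, 1.728, 0.76, 0.11, 0
R0 = Σ lx·mx = 2.598 → 2.60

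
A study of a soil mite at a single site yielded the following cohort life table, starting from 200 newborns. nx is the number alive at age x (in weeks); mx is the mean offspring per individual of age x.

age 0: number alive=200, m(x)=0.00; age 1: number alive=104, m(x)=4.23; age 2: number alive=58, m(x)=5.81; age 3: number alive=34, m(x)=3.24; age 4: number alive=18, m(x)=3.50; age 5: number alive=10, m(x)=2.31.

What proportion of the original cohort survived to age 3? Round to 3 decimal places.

0.170

l_3 = n_3/n_0 = 34/200 = 0.17 → 0.170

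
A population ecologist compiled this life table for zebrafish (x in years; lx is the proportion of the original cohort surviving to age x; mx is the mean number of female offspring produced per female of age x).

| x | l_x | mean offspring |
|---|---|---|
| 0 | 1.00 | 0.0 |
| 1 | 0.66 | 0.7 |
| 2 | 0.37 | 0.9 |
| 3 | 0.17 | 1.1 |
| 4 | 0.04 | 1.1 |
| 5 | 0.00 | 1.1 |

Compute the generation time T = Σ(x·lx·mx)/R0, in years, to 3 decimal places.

1.818

lx·mx: 0, 0.462, 0.333, 0.187, 0.044, 0 → R0 = 1.026
x·lx·mx: 0, 0.462, 0.666, 0.561, 0.176, 0 → Σ = 1.865
T = 1.865 / 1.026 = 1.817739… → 1.818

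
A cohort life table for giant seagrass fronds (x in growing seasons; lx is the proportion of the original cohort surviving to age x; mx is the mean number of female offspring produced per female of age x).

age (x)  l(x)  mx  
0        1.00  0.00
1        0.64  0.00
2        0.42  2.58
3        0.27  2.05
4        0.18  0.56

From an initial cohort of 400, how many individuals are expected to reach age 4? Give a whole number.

Expected survivors = N0 · l_4 = 400 × 0.18 = 72 → 72

72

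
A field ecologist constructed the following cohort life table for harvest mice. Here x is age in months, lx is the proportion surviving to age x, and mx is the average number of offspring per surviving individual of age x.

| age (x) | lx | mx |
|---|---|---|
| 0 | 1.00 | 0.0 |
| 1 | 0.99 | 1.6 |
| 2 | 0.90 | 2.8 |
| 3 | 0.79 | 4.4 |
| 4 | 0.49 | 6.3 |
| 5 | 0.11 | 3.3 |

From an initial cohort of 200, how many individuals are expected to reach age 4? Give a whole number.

Expected survivors = N0 · l_4 = 200 × 0.49 = 98 → 98

98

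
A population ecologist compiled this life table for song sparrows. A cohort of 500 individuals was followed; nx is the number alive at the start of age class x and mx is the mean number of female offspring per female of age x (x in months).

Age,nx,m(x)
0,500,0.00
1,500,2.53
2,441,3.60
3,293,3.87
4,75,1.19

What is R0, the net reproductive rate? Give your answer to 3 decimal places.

8.152

lx = nx/n0 = nx/500: 1, 1, 0.882, 0.586, 0.15
lx·mx by age: 0, 2.53, 3.1752, 2.26782, 0.1785
R0 = Σ lx·mx = 8.15152 → 8.152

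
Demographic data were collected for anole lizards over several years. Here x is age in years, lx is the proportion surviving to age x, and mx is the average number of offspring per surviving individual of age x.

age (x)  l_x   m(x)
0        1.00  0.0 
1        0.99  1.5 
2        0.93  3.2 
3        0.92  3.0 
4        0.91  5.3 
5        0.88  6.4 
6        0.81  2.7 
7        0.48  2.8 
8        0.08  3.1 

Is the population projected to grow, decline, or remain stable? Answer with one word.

growing

R0 = Σ lx·mx = 0 + 1.485 + 2.976 + 2.76 + 4.823 + 5.632 + 2.187 + 1.344 + 0.248 = 21.455
R0 > 1, so the population is growing.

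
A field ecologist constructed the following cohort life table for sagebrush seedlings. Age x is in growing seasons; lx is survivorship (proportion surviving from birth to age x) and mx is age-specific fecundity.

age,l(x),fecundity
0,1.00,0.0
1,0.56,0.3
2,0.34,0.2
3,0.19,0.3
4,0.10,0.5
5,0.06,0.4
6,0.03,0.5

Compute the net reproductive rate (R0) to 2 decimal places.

0.38

lx·mx by age: 0, 0.168, 0.068, 0.057, 0.05, 0.024, 0.015
R0 = Σ lx·mx = 0.382 → 0.38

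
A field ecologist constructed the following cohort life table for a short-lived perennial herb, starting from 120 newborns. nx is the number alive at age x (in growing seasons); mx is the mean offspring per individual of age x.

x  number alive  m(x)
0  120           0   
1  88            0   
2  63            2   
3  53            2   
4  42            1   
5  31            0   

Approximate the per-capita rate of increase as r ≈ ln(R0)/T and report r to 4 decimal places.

0.3065

lx = nx/n0 = nx/120: 1, 0.73333…, 0.525, 0.44167…, 0.35, 0.25833…
R0 = Σ lx·mx = 0 + 0 + 1.05 + 0.88333… + 0.35 + 0 = 2.283333…
Σ x·lx·mx = 6.15…; T = 6.15…/2.283333… = 2.69343…
r ≈ ln(R0)/T = ln(2.283333…)/2.69343… = 0.306537… → 0.3065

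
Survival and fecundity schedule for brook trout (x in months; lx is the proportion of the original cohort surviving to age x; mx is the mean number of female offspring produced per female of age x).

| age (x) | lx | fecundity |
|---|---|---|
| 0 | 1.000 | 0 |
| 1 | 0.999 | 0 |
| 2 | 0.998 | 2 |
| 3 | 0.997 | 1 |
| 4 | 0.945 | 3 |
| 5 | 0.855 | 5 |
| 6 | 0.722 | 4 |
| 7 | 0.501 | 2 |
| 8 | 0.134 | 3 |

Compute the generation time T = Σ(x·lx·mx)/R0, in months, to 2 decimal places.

4.67

lx·mx: 0, 0, 1.996, 0.997, 2.835, 4.275, 2.888, 1.002, 0.402 → R0 = 14.395
x·lx·mx: 0, 0, 3.992, 2.991, 11.34, 21.375, 17.328, 7.014, 3.216 → Σ = 67.256
T = 67.256 / 14.395 = 4.672178… → 4.67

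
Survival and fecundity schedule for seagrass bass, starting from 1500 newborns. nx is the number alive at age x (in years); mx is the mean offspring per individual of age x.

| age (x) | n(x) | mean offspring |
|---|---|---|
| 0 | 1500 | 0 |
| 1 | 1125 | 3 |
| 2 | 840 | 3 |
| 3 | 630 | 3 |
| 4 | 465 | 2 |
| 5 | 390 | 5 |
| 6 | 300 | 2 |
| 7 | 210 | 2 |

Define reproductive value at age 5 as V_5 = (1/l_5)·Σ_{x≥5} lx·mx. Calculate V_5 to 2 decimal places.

7.62

lx = nx/n0 = nx/1500: 1, 0.75, 0.56, 0.42, 0.31, 0.26, 0.2, 0.14
lx·mx for x ≥ 5: 1.3, 0.4, 0.28 → sum = 1.98
V_5 = 1.98 / l_5 = 1.98 / 0.26 = 7.615385… → 7.62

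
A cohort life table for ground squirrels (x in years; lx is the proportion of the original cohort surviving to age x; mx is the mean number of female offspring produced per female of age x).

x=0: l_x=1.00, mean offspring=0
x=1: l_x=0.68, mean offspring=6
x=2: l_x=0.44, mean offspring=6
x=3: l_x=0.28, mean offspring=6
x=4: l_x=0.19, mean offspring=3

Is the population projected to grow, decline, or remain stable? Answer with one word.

R0 = Σ lx·mx = 0 + 4.08 + 2.64 + 1.68 + 0.57 = 8.97
R0 > 1, so the population is growing.

growing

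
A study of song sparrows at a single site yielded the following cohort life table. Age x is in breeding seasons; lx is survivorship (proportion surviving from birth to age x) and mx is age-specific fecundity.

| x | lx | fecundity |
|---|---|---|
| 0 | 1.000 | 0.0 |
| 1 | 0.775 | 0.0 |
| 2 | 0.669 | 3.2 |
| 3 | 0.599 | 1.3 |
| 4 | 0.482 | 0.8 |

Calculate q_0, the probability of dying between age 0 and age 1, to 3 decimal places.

q_0 = (l_0 − l_1) / l_0 = (1 − 0.775) / 1
     = 0.225 / 1 = 0.225 → 0.225

0.225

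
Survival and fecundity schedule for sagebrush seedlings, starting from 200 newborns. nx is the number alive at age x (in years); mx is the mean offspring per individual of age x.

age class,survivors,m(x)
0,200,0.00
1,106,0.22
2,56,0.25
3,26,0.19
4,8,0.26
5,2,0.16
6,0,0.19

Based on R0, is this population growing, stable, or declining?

declining

lx = nx/n0 = nx/200: 1, 0.53, 0.28, 0.13, 0.04, 0.01, 0
R0 = Σ lx·mx = 0 + 0.1166 + 0.07 + 0.0247 + 0.0104 + 0.0016 + 0 = 0.2233
R0 < 1, so the population is declining.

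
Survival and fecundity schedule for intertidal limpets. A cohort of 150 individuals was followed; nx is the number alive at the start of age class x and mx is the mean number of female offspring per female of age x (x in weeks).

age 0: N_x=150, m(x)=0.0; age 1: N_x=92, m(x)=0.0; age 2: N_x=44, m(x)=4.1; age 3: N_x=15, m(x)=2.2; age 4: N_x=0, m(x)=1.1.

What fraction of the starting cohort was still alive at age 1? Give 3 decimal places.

0.613

l_1 = n_1/n_0 = 92/150 = 0.613333… → 0.613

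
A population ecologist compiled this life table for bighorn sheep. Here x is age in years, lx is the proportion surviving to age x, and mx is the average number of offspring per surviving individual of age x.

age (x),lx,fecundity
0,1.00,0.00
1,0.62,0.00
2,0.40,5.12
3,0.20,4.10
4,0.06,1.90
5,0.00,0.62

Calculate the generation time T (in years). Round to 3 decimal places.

lx·mx: 0, 0, 2.048, 0.82, 0.114, 0 → R0 = 2.982
x·lx·mx: 0, 0, 4.096, 2.46, 0.456, 0 → Σ = 7.012
T = 7.012 / 2.982 = 2.351442… → 2.351

2.351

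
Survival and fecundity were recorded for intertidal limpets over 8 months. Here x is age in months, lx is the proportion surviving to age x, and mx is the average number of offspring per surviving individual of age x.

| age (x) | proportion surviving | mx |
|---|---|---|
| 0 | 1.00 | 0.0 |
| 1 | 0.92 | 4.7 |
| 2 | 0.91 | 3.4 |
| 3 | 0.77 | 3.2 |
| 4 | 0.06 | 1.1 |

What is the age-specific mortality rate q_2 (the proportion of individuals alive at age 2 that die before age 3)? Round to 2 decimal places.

0.15

q_2 = (l_2 − l_3) / l_2 = (0.91 − 0.77) / 0.91
     = 0.14 / 0.91 = 0.153846… → 0.15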